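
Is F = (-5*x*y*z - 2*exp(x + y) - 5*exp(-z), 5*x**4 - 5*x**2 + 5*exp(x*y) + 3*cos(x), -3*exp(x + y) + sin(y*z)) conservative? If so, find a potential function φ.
No, ∇×F = (z*cos(y*z) - 3*exp(x + y), -5*x*y + 3*exp(x + y) + 5*exp(-z), 20*x**3 + 5*x*z - 10*x + 5*y*exp(x*y) + 2*exp(x + y) - 3*sin(x)) ≠ 0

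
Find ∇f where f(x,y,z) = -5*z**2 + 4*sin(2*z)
(0, 0, -10*z + 8*cos(2*z))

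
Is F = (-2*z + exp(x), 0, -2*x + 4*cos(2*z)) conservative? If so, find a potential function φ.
Yes, F is conservative. φ = -2*x*z + exp(x) + 2*sin(2*z)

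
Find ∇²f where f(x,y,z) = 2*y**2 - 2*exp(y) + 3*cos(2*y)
-2*exp(y) - 12*cos(2*y) + 4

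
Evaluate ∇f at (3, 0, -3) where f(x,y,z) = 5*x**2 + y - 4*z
(30, 1, -4)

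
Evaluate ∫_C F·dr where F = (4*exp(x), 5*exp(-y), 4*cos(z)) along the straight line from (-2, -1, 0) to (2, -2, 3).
-exp(2) - 4*exp(-2) + 4*sin(3) + 5*E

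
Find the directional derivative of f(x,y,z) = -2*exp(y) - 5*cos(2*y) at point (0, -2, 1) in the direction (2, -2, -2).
2*sqrt(3)*(5*exp(2)*sin(4) + 1)*exp(-2)/3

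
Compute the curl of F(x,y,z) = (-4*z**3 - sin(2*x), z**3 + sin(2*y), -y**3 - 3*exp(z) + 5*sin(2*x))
(-3*y**2 - 3*z**2, -12*z**2 - 10*cos(2*x), 0)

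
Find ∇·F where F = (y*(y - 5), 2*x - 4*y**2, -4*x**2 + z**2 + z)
-8*y + 2*z + 1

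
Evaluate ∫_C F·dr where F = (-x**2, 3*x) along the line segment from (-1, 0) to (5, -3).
-60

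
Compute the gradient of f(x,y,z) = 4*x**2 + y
(8*x, 1, 0)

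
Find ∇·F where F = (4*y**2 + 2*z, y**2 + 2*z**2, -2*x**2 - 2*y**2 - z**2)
2*y - 2*z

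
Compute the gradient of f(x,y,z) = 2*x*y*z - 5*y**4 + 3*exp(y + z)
(2*y*z, 2*x*z - 20*y**3 + 3*exp(y + z), 2*x*y + 3*exp(y + z))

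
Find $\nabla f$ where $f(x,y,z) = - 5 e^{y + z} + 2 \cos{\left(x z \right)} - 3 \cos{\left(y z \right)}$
(-2*z*sin(x*z), 3*z*sin(y*z) - 5*exp(y + z), -2*x*sin(x*z) + 3*y*sin(y*z) - 5*exp(y + z))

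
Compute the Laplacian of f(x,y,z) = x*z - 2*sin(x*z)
2*(x**2 + z**2)*sin(x*z)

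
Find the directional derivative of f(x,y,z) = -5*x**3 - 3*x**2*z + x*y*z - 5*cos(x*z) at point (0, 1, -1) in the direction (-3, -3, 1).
3*sqrt(19)/19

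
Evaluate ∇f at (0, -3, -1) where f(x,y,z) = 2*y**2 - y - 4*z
(0, -13, -4)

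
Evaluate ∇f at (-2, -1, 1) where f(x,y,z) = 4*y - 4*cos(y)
(0, 4 - 4*sin(1), 0)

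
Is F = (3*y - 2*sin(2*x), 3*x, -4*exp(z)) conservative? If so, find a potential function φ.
Yes, F is conservative. φ = 3*x*y - 4*exp(z) + cos(2*x)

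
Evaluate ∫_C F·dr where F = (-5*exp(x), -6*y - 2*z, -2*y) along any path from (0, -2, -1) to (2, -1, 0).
18 - 5*exp(2)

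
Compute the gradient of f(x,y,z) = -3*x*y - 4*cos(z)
(-3*y, -3*x, 4*sin(z))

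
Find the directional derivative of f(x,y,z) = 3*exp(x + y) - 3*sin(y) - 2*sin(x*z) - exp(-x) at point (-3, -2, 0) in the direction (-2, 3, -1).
sqrt(14)*(-2*exp(8) - 6*exp(5) + 3 - 9*exp(5)*cos(2))*exp(-5)/14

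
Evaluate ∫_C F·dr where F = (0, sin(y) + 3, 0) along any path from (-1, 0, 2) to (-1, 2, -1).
7 - cos(2)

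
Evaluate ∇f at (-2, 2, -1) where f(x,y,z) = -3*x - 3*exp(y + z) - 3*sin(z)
(-3, -3*E, -3*E - 3*cos(1))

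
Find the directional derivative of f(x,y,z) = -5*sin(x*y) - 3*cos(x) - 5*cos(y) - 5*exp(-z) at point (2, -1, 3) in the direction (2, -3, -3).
sqrt(22)*(-15 + (40*cos(2) + 6*sin(2) + 15*sin(1))*exp(3))*exp(-3)/22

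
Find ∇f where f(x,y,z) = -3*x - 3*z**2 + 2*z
(-3, 0, 2 - 6*z)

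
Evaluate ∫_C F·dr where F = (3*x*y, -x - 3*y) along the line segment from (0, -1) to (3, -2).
-51/2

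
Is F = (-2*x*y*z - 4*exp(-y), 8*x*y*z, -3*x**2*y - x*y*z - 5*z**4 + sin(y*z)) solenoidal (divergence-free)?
No, ∇·F = -x*y + 8*x*z - 2*y*z + y*cos(y*z) - 20*z**3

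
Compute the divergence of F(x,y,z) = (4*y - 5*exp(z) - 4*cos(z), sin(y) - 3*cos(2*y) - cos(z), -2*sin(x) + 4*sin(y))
(12*sin(y) + 1)*cos(y)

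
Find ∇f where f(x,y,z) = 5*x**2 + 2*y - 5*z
(10*x, 2, -5)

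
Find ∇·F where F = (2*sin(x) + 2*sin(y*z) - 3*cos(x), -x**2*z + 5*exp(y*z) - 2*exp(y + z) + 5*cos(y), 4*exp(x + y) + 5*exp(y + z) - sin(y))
5*z*exp(y*z) + 3*exp(y + z) + 3*sin(x) - 5*sin(y) + 2*cos(x)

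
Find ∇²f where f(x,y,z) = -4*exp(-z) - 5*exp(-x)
-4*exp(-z) - 5*exp(-x)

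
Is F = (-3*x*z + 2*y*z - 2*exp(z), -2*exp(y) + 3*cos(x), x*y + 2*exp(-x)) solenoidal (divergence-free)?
No, ∇·F = -3*z - 2*exp(y)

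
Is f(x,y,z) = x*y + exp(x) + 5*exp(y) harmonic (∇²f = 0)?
No, ∇²f = exp(x) + 5*exp(y)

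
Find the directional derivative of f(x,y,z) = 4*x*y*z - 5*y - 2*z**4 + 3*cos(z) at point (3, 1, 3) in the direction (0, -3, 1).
-3*sqrt(10)*(sin(3) + 99)/10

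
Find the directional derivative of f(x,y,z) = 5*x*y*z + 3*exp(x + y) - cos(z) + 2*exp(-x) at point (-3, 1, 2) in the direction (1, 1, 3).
sqrt(11)*(-65*exp(2) - 2*exp(5) + 6 + 3*exp(2)*sin(2))*exp(-2)/11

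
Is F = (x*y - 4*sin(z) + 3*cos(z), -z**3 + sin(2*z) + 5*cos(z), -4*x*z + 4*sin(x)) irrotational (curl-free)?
No, ∇×F = (3*z**2 + 5*sin(z) - 2*cos(2*z), 4*z - 3*sin(z) - 4*cos(x) - 4*cos(z), -x)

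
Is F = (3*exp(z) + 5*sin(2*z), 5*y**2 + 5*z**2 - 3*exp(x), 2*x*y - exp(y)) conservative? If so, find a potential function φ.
No, ∇×F = (2*x - 10*z - exp(y), -2*y + 3*exp(z) + 10*cos(2*z), -3*exp(x)) ≠ 0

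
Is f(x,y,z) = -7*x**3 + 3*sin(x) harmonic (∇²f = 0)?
No, ∇²f = -42*x - 3*sin(x)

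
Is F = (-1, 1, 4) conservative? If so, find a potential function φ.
Yes, F is conservative. φ = -x + y + 4*z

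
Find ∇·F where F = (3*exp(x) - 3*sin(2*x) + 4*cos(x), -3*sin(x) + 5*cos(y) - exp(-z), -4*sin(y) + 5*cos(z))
3*exp(x) - 4*sin(x) - 5*sin(y) - 5*sin(z) - 6*cos(2*x)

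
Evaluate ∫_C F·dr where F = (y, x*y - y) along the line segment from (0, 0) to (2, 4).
20/3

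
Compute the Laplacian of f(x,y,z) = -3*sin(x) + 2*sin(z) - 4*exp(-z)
3*sin(x) - 2*sin(z) - 4*exp(-z)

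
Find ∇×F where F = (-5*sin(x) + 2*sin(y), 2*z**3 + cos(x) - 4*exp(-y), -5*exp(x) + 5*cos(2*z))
(-6*z**2, 5*exp(x), -sin(x) - 2*cos(y))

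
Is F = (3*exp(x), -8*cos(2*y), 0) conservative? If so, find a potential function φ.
Yes, F is conservative. φ = 3*exp(x) - 4*sin(2*y)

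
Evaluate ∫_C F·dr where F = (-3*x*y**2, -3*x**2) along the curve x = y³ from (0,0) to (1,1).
-87/56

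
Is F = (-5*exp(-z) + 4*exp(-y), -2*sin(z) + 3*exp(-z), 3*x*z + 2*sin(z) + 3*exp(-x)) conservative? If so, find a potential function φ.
No, ∇×F = (2*cos(z) + 3*exp(-z), -3*z + 5*exp(-z) + 3*exp(-x), 4*exp(-y)) ≠ 0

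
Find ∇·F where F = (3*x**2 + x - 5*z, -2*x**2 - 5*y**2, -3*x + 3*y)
6*x - 10*y + 1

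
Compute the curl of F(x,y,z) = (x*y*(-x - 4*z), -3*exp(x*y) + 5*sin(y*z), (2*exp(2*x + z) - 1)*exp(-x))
(-5*y*cos(y*z), -4*x*y - 2*exp(x + z) - exp(-x), x*(x + 4*z) - 3*y*exp(x*y))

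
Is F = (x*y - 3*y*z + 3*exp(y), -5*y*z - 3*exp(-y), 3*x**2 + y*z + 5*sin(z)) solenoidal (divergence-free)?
No, ∇·F = 2*y - 5*z + 5*cos(z) + 3*exp(-y)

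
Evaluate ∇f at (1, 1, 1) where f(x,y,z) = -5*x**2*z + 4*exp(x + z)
(-10 + 4*exp(2), 0, -5 + 4*exp(2))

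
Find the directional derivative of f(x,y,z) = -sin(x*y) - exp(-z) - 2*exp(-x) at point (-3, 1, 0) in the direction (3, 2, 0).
3*sqrt(13)*(cos(3) + 2*exp(3))/13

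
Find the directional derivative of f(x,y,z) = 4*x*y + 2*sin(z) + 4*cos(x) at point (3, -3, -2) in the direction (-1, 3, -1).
2*sqrt(11)*(2*sin(3) - cos(2) + 24)/11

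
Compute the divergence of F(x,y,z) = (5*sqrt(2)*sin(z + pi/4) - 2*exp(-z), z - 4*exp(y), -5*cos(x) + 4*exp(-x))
-4*exp(y)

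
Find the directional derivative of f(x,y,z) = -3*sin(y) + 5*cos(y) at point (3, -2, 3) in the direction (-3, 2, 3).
sqrt(22)*(-3*cos(2) + 5*sin(2))/11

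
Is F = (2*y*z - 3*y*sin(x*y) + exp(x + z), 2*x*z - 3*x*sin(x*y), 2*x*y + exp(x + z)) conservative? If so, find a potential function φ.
Yes, F is conservative. φ = 2*x*y*z + exp(x + z) + 3*cos(x*y)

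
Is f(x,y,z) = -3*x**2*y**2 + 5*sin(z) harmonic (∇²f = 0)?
No, ∇²f = -6*x**2 - 6*y**2 - 5*sin(z)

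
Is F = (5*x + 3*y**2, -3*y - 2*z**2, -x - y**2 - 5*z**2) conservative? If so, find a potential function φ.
No, ∇×F = (-2*y + 4*z, 1, -6*y) ≠ 0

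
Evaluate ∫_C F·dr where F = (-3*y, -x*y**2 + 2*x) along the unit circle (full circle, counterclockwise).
19*pi/4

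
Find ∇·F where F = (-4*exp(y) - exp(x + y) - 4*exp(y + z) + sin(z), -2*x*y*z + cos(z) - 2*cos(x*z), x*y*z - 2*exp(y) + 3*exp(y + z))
x*y - 2*x*z - exp(x + y) + 3*exp(y + z)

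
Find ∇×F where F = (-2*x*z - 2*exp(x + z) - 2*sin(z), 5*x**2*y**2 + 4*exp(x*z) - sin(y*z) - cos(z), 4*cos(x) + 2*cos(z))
(-4*x*exp(x*z) + y*cos(y*z) - sin(z), -2*x - 2*exp(x + z) + 4*sin(x) - 2*cos(z), 10*x*y**2 + 4*z*exp(x*z))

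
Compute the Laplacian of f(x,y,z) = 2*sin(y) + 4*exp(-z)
-2*sin(y) + 4*exp(-z)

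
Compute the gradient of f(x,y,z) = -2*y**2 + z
(0, -4*y, 1)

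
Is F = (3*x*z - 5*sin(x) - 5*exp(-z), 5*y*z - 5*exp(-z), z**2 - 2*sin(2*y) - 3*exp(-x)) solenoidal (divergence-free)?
No, ∇·F = 10*z - 5*cos(x)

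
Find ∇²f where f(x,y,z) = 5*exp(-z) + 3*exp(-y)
5*exp(-z) + 3*exp(-y)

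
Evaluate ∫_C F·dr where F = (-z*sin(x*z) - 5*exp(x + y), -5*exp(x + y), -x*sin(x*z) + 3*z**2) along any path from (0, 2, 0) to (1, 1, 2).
cos(2) + 7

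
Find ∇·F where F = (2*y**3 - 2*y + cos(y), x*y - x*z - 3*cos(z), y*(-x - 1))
x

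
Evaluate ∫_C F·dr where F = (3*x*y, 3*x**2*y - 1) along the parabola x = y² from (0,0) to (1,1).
7/10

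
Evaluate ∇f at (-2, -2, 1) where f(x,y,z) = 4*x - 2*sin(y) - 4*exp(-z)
(4, -2*cos(2), 4*exp(-1))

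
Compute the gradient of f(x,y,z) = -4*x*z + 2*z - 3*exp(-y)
(-4*z, 3*exp(-y), 2 - 4*x)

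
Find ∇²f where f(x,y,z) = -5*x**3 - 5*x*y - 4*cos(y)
-30*x + 4*cos(y)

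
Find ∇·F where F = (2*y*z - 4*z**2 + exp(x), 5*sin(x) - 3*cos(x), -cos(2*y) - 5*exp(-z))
exp(x) + 5*exp(-z)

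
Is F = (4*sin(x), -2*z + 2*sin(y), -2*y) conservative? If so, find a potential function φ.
Yes, F is conservative. φ = -2*y*z - 4*cos(x) - 2*cos(y)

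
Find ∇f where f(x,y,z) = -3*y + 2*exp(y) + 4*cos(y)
(0, 2*exp(y) - 4*sin(y) - 3, 0)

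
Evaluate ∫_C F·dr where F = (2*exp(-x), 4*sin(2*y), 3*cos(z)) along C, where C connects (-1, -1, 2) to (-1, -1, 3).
-3*sin(2) + 3*sin(3)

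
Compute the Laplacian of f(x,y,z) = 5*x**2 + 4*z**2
18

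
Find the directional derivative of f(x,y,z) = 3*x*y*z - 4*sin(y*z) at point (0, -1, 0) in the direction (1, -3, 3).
12*sqrt(19)/19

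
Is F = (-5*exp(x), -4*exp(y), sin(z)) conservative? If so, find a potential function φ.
Yes, F is conservative. φ = -5*exp(x) - 4*exp(y) - cos(z)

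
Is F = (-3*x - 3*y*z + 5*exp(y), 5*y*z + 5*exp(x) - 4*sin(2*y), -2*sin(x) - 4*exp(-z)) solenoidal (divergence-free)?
No, ∇·F = 5*z - 8*cos(2*y) - 3 + 4*exp(-z)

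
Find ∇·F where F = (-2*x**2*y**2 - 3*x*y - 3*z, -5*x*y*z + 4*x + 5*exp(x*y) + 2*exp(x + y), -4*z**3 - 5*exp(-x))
-4*x*y**2 - 5*x*z + 5*x*exp(x*y) - 3*y - 12*z**2 + 2*exp(x + y)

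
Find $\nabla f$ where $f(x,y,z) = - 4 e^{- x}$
(4*exp(-x), 0, 0)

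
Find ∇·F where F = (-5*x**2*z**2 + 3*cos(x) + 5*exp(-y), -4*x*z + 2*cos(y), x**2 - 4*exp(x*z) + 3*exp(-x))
-10*x*z**2 - 4*x*exp(x*z) - 3*sin(x) - 2*sin(y)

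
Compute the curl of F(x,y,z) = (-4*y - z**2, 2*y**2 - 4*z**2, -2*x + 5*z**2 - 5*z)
(8*z, 2 - 2*z, 4)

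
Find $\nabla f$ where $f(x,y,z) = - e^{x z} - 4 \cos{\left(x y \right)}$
(4*y*sin(x*y) - z*exp(x*z), 4*x*sin(x*y), -x*exp(x*z))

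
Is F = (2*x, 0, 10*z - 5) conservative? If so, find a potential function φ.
Yes, F is conservative. φ = x**2 + 5*z**2 - 5*z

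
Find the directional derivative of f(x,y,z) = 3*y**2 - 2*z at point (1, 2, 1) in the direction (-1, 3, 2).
16*sqrt(14)/7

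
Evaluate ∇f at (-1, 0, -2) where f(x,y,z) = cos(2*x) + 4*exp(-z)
(2*sin(2), 0, -4*exp(2))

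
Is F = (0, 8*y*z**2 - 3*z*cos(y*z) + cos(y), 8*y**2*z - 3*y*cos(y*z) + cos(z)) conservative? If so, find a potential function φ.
Yes, F is conservative. φ = 4*y**2*z**2 + sin(y) + sin(z) - 3*sin(y*z)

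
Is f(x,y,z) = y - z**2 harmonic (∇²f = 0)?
No, ∇²f = -2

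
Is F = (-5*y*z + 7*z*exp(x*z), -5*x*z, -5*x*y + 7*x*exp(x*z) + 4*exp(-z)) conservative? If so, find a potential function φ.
Yes, F is conservative. φ = -5*x*y*z + 7*exp(x*z) - 4*exp(-z)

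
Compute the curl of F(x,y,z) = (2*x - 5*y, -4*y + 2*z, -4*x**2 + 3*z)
(-2, 8*x, 5)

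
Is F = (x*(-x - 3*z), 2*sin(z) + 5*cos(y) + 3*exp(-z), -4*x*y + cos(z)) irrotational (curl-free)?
No, ∇×F = (-4*x - 2*cos(z) + 3*exp(-z), -3*x + 4*y, 0)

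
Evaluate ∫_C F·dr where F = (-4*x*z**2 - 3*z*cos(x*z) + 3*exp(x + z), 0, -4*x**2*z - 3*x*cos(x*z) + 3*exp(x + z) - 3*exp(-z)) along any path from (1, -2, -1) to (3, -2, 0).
-3*E - 3*sin(1) + 2 + 3*exp(3)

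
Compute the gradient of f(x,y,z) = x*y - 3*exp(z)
(y, x, -3*exp(z))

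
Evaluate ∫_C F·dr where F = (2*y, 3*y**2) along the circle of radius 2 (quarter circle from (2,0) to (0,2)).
8 - 2*pi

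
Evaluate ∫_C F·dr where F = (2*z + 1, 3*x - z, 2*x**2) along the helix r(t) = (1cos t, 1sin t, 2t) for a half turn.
2 - pi/2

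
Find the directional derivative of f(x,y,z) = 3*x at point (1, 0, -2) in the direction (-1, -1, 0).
-3*sqrt(2)/2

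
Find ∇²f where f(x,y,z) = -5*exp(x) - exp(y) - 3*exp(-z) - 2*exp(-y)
-5*exp(x) - exp(y) - 3*exp(-z) - 2*exp(-y)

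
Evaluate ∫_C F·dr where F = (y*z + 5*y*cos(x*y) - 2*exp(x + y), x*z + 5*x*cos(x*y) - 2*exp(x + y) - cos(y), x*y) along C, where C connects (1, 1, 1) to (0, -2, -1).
-4*sin(1) - 1 - 2*exp(-2) + sin(2) + 2*exp(2)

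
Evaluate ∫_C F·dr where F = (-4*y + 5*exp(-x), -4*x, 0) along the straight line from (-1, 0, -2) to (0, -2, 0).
-5 + 5*E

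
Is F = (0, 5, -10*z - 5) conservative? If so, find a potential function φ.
Yes, F is conservative. φ = 5*y - 5*z**2 - 5*z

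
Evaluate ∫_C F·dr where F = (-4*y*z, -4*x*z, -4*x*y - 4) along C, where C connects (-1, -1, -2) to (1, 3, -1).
0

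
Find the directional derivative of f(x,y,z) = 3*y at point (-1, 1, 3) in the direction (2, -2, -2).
-sqrt(3)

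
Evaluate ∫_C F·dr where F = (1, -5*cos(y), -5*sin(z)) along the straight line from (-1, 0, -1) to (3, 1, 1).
4 - 5*sin(1)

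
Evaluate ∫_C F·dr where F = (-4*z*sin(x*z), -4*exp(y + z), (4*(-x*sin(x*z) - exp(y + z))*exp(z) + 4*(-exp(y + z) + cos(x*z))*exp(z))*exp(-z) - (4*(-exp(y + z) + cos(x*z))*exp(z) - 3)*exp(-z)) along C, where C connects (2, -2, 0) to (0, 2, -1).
-7*E + 4*exp(-2) + 3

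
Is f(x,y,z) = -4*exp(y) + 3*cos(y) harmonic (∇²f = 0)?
No, ∇²f = -4*exp(y) - 3*cos(y)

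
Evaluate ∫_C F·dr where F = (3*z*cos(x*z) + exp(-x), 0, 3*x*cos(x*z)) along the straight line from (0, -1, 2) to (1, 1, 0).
1 - exp(-1)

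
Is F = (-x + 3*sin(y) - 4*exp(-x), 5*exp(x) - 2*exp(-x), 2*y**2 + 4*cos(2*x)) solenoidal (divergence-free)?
No, ∇·F = -1 + 4*exp(-x)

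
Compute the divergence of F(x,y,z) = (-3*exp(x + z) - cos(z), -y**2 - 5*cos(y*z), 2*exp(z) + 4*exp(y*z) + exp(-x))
4*y*exp(y*z) - 2*y + 5*z*sin(y*z) + 2*exp(z) - 3*exp(x + z)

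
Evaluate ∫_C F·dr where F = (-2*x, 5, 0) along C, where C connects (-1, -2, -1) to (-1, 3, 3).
25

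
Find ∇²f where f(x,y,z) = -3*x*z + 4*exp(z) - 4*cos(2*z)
4*exp(z) + 16*cos(2*z)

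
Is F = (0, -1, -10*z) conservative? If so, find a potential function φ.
Yes, F is conservative. φ = -y - 5*z**2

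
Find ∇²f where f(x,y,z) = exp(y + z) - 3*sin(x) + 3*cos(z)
2*exp(y + z) + 3*sin(x) - 3*cos(z)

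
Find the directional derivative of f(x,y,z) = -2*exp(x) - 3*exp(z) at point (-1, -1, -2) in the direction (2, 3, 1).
sqrt(14)*(-4*E - 3)*exp(-2)/14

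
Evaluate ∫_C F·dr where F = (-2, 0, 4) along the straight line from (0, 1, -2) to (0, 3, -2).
0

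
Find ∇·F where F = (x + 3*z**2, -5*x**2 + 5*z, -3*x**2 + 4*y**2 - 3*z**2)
1 - 6*z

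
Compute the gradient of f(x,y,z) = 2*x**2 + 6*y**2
(4*x, 12*y, 0)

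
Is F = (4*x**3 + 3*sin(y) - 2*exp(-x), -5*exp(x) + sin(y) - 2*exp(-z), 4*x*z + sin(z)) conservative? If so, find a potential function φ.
No, ∇×F = (-2*exp(-z), -4*z, -5*exp(x) - 3*cos(y)) ≠ 0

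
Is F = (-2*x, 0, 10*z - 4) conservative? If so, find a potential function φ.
Yes, F is conservative. φ = -x**2 + 5*z**2 - 4*z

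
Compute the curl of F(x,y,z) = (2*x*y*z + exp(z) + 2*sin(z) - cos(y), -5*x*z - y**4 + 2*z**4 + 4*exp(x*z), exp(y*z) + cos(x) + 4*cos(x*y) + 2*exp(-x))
(-4*x*exp(x*z) - 4*x*sin(x*y) + 5*x - 8*z**3 + z*exp(y*z), 2*x*y + 4*y*sin(x*y) + exp(z) + sin(x) + 2*cos(z) + 2*exp(-x), -2*x*z + 4*z*exp(x*z) - 5*z - sin(y))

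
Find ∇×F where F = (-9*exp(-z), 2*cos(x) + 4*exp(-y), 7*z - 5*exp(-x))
(0, 9*exp(-z) - 5*exp(-x), -2*sin(x))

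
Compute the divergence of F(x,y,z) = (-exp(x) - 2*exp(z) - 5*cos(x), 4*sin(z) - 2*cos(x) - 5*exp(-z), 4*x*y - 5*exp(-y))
-exp(x) + 5*sin(x)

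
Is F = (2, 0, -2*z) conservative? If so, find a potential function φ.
Yes, F is conservative. φ = 2*x - z**2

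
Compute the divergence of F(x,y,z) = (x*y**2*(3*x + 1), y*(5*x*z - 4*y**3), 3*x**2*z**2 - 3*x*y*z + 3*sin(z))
6*x**2*z + 6*x*y**2 - 3*x*y + 5*x*z - 16*y**3 + y**2 + 3*cos(z)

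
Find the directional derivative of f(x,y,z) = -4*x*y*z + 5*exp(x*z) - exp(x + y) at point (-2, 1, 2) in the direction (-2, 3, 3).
sqrt(22)*(-50 - exp(3) + 88*exp(4))*exp(-4)/22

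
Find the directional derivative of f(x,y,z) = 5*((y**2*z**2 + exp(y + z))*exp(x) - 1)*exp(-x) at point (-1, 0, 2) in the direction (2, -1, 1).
5*sqrt(6)*E/3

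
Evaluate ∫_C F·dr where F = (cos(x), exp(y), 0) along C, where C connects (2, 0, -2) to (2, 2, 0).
-1 + exp(2)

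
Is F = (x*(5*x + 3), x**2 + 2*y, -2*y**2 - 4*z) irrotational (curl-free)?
No, ∇×F = (-4*y, 0, 2*x)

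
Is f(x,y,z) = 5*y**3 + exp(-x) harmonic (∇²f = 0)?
No, ∇²f = 30*y + exp(-x)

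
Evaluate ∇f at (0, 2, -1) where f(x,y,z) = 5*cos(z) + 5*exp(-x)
(-5, 0, 5*sin(1))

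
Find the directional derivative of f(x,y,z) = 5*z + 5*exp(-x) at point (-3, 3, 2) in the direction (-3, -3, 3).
5*sqrt(3)*(1 + exp(3))/3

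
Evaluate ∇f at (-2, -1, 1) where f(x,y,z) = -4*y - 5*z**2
(0, -4, -10)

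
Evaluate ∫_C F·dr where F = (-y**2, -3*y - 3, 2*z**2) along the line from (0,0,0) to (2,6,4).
-160/3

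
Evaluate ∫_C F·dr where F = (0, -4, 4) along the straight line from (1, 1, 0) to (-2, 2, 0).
-4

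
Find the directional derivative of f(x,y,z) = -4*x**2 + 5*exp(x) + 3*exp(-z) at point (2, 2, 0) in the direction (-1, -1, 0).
sqrt(2)*(16 - 5*exp(2))/2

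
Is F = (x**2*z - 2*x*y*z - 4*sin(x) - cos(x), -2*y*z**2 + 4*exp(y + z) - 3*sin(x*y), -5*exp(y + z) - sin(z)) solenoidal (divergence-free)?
No, ∇·F = 2*x*z - 3*x*cos(x*y) - 2*y*z - 2*z**2 - exp(y + z) + sin(x) - 4*cos(x) - cos(z)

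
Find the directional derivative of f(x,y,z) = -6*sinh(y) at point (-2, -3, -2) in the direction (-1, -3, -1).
18*sqrt(11)*cosh(3)/11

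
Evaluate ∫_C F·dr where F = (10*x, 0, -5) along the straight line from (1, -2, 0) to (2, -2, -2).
25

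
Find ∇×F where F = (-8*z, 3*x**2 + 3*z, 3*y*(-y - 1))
(-6*y - 6, -8, 6*x)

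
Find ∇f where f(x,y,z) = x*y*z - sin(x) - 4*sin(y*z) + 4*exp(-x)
(y*z - cos(x) - 4*exp(-x), z*(x - 4*cos(y*z)), y*(x - 4*cos(y*z)))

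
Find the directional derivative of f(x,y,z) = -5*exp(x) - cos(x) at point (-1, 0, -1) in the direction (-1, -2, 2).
sin(1)/3 + 5*exp(-1)/3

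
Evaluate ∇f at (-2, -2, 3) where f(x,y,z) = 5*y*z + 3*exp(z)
(0, 15, -10 + 3*exp(3))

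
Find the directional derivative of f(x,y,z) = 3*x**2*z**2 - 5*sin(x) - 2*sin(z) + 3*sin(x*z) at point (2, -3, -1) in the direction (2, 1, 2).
-8 - 4*cos(1)/3 - 4*cos(2)/3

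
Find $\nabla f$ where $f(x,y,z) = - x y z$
(-y*z, -x*z, -x*y)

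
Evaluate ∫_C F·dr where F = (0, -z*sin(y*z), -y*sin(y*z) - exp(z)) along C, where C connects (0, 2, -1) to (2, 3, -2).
-exp(-2) + exp(-1) - cos(2) + cos(6)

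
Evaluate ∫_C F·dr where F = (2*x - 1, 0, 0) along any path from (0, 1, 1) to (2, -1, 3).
2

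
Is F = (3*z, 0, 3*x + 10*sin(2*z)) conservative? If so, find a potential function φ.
Yes, F is conservative. φ = 3*x*z - 5*cos(2*z)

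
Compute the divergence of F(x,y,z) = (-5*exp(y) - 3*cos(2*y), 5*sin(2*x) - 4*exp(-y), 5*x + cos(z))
-sin(z) + 4*exp(-y)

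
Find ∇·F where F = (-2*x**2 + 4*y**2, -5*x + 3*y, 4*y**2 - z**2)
-4*x - 2*z + 3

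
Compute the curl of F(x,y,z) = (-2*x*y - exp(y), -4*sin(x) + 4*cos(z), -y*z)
(-z + 4*sin(z), 0, 2*x + exp(y) - 4*cos(x))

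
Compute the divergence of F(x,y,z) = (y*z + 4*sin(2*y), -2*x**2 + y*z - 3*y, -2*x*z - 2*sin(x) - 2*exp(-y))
-2*x + z - 3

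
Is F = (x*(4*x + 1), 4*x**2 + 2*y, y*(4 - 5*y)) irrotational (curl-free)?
No, ∇×F = (4 - 10*y, 0, 8*x)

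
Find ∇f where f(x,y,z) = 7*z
(0, 0, 7)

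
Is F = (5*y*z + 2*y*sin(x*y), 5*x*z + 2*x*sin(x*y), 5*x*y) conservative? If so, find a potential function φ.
Yes, F is conservative. φ = 5*x*y*z - 2*cos(x*y)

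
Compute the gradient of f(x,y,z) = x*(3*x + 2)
(6*x + 2, 0, 0)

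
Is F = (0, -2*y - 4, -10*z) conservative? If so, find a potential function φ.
Yes, F is conservative. φ = -y**2 - 4*y - 5*z**2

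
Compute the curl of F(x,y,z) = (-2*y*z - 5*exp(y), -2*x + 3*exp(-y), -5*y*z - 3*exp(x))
(-5*z, -2*y + 3*exp(x), 2*z + 5*exp(y) - 2)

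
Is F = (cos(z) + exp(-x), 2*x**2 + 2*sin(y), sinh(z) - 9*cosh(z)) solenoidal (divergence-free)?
No, ∇·F = 2*cos(y) - 9*sinh(z) + cosh(z) - exp(-x)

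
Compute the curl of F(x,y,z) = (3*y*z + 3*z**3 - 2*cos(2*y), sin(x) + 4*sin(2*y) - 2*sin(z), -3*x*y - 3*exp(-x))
(-3*x + 2*cos(z), 6*y + 9*z**2 - 3*exp(-x), -3*z - 4*sin(2*y) + cos(x))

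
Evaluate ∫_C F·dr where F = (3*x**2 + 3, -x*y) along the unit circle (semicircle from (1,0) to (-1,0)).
-26/3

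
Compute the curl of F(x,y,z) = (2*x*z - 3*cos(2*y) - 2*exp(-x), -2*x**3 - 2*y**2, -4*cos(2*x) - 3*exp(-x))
(0, 2*x - 8*sin(2*x) - 3*exp(-x), -6*x**2 - 6*sin(2*y))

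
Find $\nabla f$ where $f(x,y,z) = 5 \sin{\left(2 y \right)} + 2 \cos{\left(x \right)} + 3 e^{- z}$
(-2*sin(x), 10*cos(2*y), -3*exp(-z))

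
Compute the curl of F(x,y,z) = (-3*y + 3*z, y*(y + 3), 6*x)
(0, -3, 3)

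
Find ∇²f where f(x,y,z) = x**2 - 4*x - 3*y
2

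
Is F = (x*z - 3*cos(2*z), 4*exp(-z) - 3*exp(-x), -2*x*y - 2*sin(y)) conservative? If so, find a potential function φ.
No, ∇×F = (-2*x - 2*cos(y) + 4*exp(-z), x + 2*y + 6*sin(2*z), 3*exp(-x)) ≠ 0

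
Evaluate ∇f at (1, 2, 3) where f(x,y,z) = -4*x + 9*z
(-4, 0, 9)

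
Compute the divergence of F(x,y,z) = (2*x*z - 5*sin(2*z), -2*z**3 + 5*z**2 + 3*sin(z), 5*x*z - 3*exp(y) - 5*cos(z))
5*x + 2*z + 5*sin(z)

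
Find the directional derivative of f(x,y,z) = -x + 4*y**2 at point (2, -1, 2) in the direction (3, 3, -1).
-27*sqrt(19)/19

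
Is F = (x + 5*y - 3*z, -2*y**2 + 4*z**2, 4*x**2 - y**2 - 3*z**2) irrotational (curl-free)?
No, ∇×F = (-2*y - 8*z, -8*x - 3, -5)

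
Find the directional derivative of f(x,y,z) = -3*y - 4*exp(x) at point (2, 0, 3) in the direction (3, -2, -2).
6*sqrt(17)*(1 - 2*exp(2))/17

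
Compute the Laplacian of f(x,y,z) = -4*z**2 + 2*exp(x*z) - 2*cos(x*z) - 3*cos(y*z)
2*x**2*exp(x*z) + 2*x**2*cos(x*z) + 3*y**2*cos(y*z) + 2*z**2*(exp(x*z) + cos(x*z)) + 3*z**2*cos(y*z) - 8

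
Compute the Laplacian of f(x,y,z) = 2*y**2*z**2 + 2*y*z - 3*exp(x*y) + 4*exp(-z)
-3*x**2*exp(x*y) - 3*y**2*exp(x*y) + 4*y**2 + 4*z**2 + 4*exp(-z)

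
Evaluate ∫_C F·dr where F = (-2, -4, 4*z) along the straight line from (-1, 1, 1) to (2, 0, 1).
-2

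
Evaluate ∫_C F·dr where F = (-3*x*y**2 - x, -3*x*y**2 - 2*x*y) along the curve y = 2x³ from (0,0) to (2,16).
-286918/35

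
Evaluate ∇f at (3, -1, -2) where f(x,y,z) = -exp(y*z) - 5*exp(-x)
(5*exp(-3), 2*exp(2), exp(2))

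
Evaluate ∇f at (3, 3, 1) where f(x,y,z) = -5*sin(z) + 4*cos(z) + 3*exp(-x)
(-3*exp(-3), 0, -4*sin(1) - 5*cos(1))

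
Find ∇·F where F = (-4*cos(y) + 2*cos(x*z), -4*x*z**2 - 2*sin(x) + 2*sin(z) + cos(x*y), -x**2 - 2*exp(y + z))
-x*sin(x*y) - 2*z*sin(x*z) - 2*exp(y + z)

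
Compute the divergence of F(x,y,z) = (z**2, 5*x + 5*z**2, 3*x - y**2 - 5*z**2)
-10*z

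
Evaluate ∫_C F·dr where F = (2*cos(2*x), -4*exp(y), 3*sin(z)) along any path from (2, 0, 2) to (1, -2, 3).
3*cos(2) - 4*exp(-2) - sin(4) + sin(2) - 3*cos(3) + 4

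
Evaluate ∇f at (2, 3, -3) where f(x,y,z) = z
(0, 0, 1)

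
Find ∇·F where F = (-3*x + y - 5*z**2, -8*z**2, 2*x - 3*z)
-6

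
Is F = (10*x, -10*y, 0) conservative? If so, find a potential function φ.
Yes, F is conservative. φ = 5*x**2 - 5*y**2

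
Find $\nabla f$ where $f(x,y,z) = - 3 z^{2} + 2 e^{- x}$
(-2*exp(-x), 0, -6*z)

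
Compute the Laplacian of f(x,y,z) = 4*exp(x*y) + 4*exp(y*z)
4*x**2*exp(x*y) + 4*y**2*exp(x*y) + 4*y**2*exp(y*z) + 4*z**2*exp(y*z)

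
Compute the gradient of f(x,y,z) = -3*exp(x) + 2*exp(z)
(-3*exp(x), 0, 2*exp(z))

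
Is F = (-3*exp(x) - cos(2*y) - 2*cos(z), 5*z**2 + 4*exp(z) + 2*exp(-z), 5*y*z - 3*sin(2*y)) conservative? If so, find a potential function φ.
No, ∇×F = (-5*z - 4*exp(z) - 6*cos(2*y) + 2*exp(-z), 2*sin(z), -2*sin(2*y)) ≠ 0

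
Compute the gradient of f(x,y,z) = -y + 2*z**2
(0, -1, 4*z)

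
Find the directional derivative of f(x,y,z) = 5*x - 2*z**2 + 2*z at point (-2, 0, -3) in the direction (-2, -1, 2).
6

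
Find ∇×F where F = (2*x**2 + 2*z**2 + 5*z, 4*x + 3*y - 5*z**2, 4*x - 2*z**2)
(10*z, 4*z + 1, 4)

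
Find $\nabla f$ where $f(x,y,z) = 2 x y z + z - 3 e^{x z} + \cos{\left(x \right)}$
(2*y*z - 3*z*exp(x*z) - sin(x), 2*x*z, 2*x*y - 3*x*exp(x*z) + 1)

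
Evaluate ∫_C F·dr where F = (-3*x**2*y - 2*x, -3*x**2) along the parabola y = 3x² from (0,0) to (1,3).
-73/10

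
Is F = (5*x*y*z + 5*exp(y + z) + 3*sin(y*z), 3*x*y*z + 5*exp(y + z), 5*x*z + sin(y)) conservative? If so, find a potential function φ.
No, ∇×F = (-3*x*y - 5*exp(y + z) + cos(y), 5*x*y + 3*y*cos(y*z) - 5*z + 5*exp(y + z), -5*x*z + 3*y*z - 3*z*cos(y*z) - 5*exp(y + z)) ≠ 0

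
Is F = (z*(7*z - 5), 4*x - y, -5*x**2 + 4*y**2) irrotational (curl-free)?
No, ∇×F = (8*y, 10*x + 14*z - 5, 4)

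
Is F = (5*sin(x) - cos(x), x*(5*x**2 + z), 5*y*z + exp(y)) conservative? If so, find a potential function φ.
No, ∇×F = (-x + 5*z + exp(y), 0, 15*x**2 + z) ≠ 0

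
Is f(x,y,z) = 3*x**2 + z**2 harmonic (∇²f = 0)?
No, ∇²f = 8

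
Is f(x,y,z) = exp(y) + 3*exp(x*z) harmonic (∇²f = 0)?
No, ∇²f = 3*x**2*exp(x*z) + 3*z**2*exp(x*z) + exp(y)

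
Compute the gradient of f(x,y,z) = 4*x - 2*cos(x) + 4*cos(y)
(2*sin(x) + 4, -4*sin(y), 0)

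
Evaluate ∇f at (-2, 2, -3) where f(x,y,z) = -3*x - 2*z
(-3, 0, -2)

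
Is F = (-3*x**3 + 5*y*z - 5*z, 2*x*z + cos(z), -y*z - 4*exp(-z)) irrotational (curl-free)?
No, ∇×F = (-2*x - z + sin(z), 5*y - 5, -3*z)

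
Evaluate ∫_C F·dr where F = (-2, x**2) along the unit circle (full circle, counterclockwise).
0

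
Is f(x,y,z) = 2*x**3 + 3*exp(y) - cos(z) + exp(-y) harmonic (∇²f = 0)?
No, ∇²f = 12*x + 3*exp(y) + cos(z) + exp(-y)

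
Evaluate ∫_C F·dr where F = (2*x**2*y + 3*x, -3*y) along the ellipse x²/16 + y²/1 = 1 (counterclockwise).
-32*pi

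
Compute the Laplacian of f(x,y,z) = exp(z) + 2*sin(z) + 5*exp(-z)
exp(z) - 2*sin(z) + 5*exp(-z)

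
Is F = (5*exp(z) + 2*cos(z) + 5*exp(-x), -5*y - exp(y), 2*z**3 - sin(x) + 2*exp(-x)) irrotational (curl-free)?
No, ∇×F = (0, 5*exp(z) - 2*sin(z) + cos(x) + 2*exp(-x), 0)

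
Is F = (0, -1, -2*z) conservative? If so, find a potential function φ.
Yes, F is conservative. φ = -y - z**2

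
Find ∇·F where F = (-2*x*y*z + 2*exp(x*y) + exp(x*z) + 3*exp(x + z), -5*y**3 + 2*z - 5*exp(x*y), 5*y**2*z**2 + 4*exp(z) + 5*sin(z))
-5*x*exp(x*y) + 10*y**2*z - 15*y**2 - 2*y*z + 2*y*exp(x*y) + z*exp(x*z) + 4*exp(z) + 3*exp(x + z) + 5*cos(z)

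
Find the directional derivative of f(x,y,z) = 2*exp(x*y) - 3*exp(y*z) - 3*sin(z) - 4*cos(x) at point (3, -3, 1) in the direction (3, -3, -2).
3*sqrt(22)*(-3*exp(6) - 12 + 4*exp(9)*sin(3) + 2*exp(9)*cos(1))*exp(-9)/22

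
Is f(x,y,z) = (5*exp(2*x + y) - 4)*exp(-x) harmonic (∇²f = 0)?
No, ∇²f = 2*(5*exp(2*x + y) - 2)*exp(-x)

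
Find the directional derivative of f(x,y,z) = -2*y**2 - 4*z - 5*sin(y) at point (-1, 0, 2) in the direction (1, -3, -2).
23*sqrt(14)/14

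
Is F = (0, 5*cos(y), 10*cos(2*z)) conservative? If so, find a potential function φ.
Yes, F is conservative. φ = 5*sin(y) + 5*sin(2*z)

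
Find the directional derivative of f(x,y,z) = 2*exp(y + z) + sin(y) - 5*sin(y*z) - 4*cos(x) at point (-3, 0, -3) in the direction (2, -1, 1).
-4*sqrt(6)*(sin(3) + 2)/3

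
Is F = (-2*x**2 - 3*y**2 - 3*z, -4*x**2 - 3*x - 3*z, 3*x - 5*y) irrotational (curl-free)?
No, ∇×F = (-2, -6, -8*x + 6*y - 3)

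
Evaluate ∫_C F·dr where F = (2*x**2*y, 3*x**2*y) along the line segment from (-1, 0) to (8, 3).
4779/4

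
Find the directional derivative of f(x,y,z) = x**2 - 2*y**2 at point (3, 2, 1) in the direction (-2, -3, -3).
6*sqrt(22)/11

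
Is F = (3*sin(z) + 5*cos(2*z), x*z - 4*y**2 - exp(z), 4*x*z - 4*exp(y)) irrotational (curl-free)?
No, ∇×F = (-x - 4*exp(y) + exp(z), -4*z - 10*sin(2*z) + 3*cos(z), z)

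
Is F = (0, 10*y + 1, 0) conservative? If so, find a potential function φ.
Yes, F is conservative. φ = y*(5*y + 1)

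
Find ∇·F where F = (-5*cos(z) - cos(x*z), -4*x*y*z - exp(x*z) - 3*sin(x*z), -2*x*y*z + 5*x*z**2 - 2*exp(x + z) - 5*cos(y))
-2*x*y + 6*x*z + z*sin(x*z) - 2*exp(x + z)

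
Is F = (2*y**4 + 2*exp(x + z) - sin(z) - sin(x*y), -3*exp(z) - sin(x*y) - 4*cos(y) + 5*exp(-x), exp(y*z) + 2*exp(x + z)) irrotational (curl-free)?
No, ∇×F = (z*exp(y*z) + 3*exp(z), -cos(z), x*cos(x*y) - 8*y**3 - y*cos(x*y) - 5*exp(-x))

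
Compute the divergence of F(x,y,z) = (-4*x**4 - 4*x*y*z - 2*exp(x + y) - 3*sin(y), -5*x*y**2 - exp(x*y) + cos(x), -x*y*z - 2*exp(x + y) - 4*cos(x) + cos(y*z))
-16*x**3 - 11*x*y - x*exp(x*y) - 4*y*z - y*sin(y*z) - 2*exp(x + y)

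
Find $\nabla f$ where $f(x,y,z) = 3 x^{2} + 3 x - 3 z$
(6*x + 3, 0, -3)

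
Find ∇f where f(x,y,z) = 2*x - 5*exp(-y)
(2, 5*exp(-y), 0)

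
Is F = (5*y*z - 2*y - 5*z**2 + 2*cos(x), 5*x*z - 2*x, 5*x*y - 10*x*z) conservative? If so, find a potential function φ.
Yes, F is conservative. φ = 5*x*y*z - 2*x*y - 5*x*z**2 + 2*sin(x)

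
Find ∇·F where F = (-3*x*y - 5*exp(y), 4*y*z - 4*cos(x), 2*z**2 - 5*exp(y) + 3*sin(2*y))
-3*y + 8*z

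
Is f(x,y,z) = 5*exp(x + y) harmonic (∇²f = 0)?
No, ∇²f = 10*exp(x + y)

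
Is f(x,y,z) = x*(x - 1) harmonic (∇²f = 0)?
No, ∇²f = 2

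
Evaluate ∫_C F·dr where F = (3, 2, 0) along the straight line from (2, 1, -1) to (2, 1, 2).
0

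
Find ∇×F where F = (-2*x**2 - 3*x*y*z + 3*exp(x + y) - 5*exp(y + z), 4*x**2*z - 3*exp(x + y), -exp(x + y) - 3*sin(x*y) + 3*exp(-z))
(-4*x**2 - 3*x*cos(x*y) - exp(x + y), -3*x*y + 3*y*cos(x*y) + exp(x + y) - 5*exp(y + z), 11*x*z - 6*exp(x + y) + 5*exp(y + z))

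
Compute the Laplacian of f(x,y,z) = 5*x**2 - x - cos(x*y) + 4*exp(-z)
x**2*cos(x*y) + y**2*cos(x*y) + 10 + 4*exp(-z)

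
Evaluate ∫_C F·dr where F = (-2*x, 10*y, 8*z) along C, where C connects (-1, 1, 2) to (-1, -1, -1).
-12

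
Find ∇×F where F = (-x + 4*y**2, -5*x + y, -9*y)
(-9, 0, -8*y - 5)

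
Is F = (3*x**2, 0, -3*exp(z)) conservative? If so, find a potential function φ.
Yes, F is conservative. φ = x**3 - 3*exp(z)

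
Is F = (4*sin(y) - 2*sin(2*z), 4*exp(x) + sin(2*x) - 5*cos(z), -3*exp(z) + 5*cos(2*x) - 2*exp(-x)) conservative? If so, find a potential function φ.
No, ∇×F = (-5*sin(z), 10*sin(2*x) - 4*cos(2*z) - 2*exp(-x), 4*exp(x) + 2*cos(2*x) - 4*cos(y)) ≠ 0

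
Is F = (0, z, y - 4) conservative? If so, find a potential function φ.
Yes, F is conservative. φ = z*(y - 4)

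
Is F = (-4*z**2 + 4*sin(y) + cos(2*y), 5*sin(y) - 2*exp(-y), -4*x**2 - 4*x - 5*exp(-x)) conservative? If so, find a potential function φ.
No, ∇×F = (0, 8*x - 8*z + 4 - 5*exp(-x), 4*(sin(y) - 1)*cos(y)) ≠ 0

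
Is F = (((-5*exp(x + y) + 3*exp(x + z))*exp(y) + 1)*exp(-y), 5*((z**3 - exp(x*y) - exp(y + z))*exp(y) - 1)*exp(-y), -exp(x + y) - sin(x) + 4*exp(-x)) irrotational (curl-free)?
No, ∇×F = (-15*z**2 - exp(x + y) + 5*exp(y + z), ((exp(x + y) + 3*exp(x + z) + cos(x))*exp(x) + 4)*exp(-x), -5*y*exp(x*y) + 5*exp(x + y) + exp(-y))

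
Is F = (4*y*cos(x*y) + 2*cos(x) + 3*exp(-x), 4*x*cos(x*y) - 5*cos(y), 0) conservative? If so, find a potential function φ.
Yes, F is conservative. φ = 2*sin(x) - 5*sin(y) + 4*sin(x*y) - 3*exp(-x)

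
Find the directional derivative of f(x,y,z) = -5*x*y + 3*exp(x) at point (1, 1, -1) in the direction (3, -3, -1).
9*sqrt(19)*E/19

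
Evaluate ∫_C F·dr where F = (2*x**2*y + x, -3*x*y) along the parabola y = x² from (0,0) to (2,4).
-118/5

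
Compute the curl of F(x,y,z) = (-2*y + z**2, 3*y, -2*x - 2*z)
(0, 2*z + 2, 2)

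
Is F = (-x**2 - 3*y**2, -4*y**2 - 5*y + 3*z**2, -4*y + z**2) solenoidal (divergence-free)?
No, ∇·F = -2*x - 8*y + 2*z - 5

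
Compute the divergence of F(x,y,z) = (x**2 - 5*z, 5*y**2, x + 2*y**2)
2*x + 10*y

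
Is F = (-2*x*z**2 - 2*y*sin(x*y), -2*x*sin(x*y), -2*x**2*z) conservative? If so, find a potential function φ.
Yes, F is conservative. φ = -x**2*z**2 + 2*cos(x*y)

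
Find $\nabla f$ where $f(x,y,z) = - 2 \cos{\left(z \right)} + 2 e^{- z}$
(0, 0, 2*sin(z) - 2*exp(-z))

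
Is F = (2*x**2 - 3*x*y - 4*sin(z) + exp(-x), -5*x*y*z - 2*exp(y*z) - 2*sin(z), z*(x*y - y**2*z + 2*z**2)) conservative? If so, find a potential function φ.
No, ∇×F = (5*x*y + 2*y*exp(y*z) + z*(x - 2*y*z) + 2*cos(z), -y*z - 4*cos(z), 3*x - 5*y*z) ≠ 0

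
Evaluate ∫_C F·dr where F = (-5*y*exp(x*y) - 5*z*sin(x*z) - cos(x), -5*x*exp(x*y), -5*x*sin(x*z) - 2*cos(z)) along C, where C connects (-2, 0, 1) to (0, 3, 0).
-sin(2) + 2*sin(1) - 5*cos(2) + 5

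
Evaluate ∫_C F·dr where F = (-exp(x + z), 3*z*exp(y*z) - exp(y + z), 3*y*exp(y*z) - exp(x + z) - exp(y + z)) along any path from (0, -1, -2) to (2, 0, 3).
-exp(5) - 3*exp(2) - exp(3) + exp(-3) + exp(-2) + 3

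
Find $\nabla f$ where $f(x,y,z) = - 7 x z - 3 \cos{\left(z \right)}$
(-7*z, 0, -7*x + 3*sin(z))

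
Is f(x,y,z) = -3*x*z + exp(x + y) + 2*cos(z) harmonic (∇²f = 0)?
No, ∇²f = 2*exp(x + y) - 2*cos(z)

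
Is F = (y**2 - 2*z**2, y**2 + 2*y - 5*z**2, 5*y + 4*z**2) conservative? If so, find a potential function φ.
No, ∇×F = (10*z + 5, -4*z, -2*y) ≠ 0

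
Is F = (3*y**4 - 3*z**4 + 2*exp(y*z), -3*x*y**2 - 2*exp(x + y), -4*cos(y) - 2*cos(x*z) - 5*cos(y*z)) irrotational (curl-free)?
No, ∇×F = (5*z*sin(y*z) + 4*sin(y), 2*y*exp(y*z) - 12*z**3 - 2*z*sin(x*z), -12*y**3 - 3*y**2 - 2*z*exp(y*z) - 2*exp(x + y))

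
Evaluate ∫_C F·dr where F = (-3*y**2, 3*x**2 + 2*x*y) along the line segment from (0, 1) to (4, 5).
-4/3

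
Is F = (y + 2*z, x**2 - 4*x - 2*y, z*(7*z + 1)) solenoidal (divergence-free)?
No, ∇·F = 14*z - 1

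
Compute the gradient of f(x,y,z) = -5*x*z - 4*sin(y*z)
(-5*z, -4*z*cos(y*z), -5*x - 4*y*cos(y*z))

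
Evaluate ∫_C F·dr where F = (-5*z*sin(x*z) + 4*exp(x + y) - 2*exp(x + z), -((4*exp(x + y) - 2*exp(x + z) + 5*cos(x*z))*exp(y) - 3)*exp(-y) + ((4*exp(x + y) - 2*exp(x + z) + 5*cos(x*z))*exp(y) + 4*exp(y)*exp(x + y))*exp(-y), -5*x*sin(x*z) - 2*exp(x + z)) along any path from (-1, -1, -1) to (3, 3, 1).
-2*exp(4) + 5*cos(3) - 5*cos(1) - 2*exp(-2) - 3*exp(-3) + 3*E + 4*exp(6)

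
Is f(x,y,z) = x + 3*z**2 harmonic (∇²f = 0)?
No, ∇²f = 6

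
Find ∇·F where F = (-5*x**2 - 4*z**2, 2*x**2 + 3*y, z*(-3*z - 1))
-10*x - 6*z + 2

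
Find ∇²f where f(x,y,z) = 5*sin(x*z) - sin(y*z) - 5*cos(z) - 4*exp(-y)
-5*x**2*sin(x*z) + y**2*sin(y*z) - 5*z**2*sin(x*z) + z**2*sin(y*z) + 5*cos(z) - 4*exp(-y)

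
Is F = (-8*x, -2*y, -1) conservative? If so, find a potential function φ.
Yes, F is conservative. φ = -4*x**2 - y**2 - z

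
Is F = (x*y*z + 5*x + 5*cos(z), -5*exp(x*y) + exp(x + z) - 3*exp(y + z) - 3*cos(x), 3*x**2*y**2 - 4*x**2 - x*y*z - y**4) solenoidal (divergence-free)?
No, ∇·F = -x*y - 5*x*exp(x*y) + y*z - 3*exp(y + z) + 5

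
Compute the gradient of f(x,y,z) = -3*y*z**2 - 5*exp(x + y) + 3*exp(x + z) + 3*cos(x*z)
(-3*z*sin(x*z) - 5*exp(x + y) + 3*exp(x + z), -3*z**2 - 5*exp(x + y), -3*x*sin(x*z) - 6*y*z + 3*exp(x + z))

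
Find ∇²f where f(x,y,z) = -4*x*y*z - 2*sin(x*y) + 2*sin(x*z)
2*x**2*sin(x*y) - 2*x**2*sin(x*z) + 2*y**2*sin(x*y) - 2*z**2*sin(x*z)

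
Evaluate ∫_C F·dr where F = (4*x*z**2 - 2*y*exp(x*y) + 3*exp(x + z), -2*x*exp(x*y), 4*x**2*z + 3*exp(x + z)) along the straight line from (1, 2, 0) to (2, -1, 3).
-3*E - 2*exp(-2) + 2*exp(2) + 72 + 3*exp(5)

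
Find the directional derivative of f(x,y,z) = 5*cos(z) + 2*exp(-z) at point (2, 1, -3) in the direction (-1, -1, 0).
0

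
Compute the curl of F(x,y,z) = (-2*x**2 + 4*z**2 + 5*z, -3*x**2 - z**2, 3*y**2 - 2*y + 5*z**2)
(6*y + 2*z - 2, 8*z + 5, -6*x)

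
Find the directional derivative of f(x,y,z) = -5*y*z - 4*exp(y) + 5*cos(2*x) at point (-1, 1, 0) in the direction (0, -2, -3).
sqrt(13)*(15 + 8*E)/13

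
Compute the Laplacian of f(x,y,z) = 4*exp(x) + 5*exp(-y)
4*exp(x) + 5*exp(-y)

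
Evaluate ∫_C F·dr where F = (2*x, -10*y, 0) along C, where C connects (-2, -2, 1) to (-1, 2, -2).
-3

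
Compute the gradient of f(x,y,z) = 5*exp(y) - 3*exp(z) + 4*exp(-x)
(-4*exp(-x), 5*exp(y), -3*exp(z))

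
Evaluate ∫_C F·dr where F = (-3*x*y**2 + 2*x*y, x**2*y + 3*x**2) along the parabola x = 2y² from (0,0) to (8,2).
-512/15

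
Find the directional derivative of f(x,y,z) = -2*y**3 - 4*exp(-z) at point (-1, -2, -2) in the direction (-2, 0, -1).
-4*sqrt(5)*exp(2)/5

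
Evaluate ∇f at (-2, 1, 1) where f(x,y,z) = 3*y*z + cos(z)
(0, 3, 3 - sin(1))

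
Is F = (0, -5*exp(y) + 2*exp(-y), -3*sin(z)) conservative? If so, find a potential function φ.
Yes, F is conservative. φ = -5*exp(y) + 3*cos(z) - 2*exp(-y)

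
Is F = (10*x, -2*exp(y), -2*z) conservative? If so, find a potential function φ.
Yes, F is conservative. φ = 5*x**2 - z**2 - 2*exp(y)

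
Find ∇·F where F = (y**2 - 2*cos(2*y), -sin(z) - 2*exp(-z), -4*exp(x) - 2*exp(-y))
0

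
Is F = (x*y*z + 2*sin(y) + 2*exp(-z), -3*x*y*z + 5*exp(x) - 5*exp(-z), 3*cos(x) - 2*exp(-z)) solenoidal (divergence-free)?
No, ∇·F = -3*x*z + y*z + 2*exp(-z)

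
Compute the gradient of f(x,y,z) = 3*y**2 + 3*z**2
(0, 6*y, 6*z)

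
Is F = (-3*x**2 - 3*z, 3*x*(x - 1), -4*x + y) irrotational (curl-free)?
No, ∇×F = (1, 1, 6*x - 3)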